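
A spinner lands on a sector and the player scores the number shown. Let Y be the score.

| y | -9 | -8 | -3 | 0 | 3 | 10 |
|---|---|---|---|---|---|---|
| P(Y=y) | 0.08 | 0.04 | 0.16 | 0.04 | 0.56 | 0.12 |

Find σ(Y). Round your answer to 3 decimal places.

5.067

E[Y] = (-9)(0.08) + (-8)(0.04) + (-3)(0.16) + (0)(0.04) + (3)(0.56) + (10)(0.12) = 1.36
E[Y²] = (-9)²(0.08) + (-8)²(0.04) + (-3)²(0.16) + (0)²(0.04) + (3)²(0.56) + (10)²(0.12) = 27.52
Var(Y) = E[Y²] − (E[Y])² = 27.52 − (1.36)² = 25.6704
σ(Y) = √25.6704 ≈ 5.067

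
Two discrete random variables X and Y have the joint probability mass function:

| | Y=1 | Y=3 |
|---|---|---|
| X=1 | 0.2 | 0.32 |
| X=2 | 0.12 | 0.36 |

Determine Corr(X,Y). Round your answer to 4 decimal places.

E[X] = 1.48,  E[Y] = 2.36
E[XY] = 3.56
Cov(X,Y) = E[XY] − E[X]E[Y] = 3.56 − (1.48)(2.36) = 0.0672
Var(X) = 0.2496,  Var(Y) = 0.8704
ρ = 0.0672 / √(0.2496·0.8704) ≈ 0.1442

0.1442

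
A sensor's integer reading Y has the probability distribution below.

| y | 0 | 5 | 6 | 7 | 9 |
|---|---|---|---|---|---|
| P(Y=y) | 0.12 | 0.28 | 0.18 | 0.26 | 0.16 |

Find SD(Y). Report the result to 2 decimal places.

2.50

E[Y] = (0)(0.12) + (5)(0.28) + (6)(0.18) + (7)(0.26) + (9)(0.16) = 5.74
E[Y²] = (0)²(0.12) + (5)²(0.28) + (6)²(0.18) + (7)²(0.26) + (9)²(0.16) = 39.18
V(Y) = E[Y²] − (E[Y])² = 39.18 − (5.74)² = 6.2324
SD(Y) = √6.2324 ≈ 2.50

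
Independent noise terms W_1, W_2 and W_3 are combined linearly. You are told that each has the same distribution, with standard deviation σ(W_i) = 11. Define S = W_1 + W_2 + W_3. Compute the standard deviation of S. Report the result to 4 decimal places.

19.0526

var(W_i) = (11)² = 121
By independence, var(S) = (1)²var(W_1) + (1)²var(W_2) + (1)²var(W_3)
= (1)²·121 + (1)²·121 + (1)²·121 = 363
σ(S) = √363 ≈ 19.0526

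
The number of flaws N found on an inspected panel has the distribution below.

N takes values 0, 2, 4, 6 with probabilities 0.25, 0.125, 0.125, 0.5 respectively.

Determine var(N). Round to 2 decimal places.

E[N] = (0)(0.25) + (2)(0.125) + (4)(0.125) + (6)(0.5) = 3.75
E[N²] = (0)²(0.25) + (2)²(0.125) + (4)²(0.125) + (6)²(0.5) = 20.5
var(N) = E[N²] − (E[N])² = 20.5 − (3.75)² = 6.4375

6.44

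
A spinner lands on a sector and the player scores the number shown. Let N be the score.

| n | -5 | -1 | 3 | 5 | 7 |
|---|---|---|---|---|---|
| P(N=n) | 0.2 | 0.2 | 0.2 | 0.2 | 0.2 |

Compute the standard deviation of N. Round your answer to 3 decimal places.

E[N] = (-5)(0.2) + (-1)(0.2) + (3)(0.2) + (5)(0.2) + (7)(0.2) = 1.8
E[N²] = (-5)²(0.2) + (-1)²(0.2) + (3)²(0.2) + (5)²(0.2) + (7)²(0.2) = 21.8
Var(N) = E[N²] − (E[N])² = 21.8 − (1.8)² = 18.56
sd(N) = √18.56 ≈ 4.308

4.308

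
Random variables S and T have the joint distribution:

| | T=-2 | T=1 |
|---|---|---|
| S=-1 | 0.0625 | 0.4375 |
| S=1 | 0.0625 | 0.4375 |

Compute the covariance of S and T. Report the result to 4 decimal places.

E[S] = 0,  E[T] = 0.625
E[ST] = 0
Cov(S,T) = E[ST] − E[S]E[T] = 0 − (0)(0.625) = 0

0.0000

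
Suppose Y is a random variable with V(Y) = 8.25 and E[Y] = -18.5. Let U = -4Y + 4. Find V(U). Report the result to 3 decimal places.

132.000

V(-4Y + 4) = (-4)²·V(Y) = 16·8.25 = 132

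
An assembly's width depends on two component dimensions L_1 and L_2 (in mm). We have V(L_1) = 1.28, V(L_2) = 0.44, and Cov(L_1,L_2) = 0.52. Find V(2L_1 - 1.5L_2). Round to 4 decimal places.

V(2L_1 - 1.5L_2) = (2)²·V(L_1) + (-1.5)²·V(L_2) + 2·(2)·(-1.5)·Cov(L_1,L_2)
= 4·1.28 + 2.25·0.44 + -6·0.52 = 2.99

2.9900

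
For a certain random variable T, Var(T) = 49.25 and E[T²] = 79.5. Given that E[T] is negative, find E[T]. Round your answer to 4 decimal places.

(E[T])² = E[T²] − Var(T) = 79.5 − 49.25 = 30.25
E[T] = −√30.25 = -5.5

-5.5000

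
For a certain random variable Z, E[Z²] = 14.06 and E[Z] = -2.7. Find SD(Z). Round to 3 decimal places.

2.602

Var(Z) = 14.06 − (-2.7)² = 6.77
SD(Z) = √6.77 ≈ 2.602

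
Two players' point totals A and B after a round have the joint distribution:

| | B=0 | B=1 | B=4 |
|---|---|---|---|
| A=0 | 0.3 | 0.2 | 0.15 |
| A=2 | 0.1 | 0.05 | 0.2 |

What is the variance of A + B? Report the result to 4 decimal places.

5.1275

E[A] = 0.7,  E[B] = 1.65,  E[AB] = 1.7
var(A) = 1.4 − (0.7)² = 0.91;  var(B) = 5.85 − (1.65)² = 3.1275
Cov(A,B) = 1.7 − (0.7)(1.65) = 0.545
var(A + B) = (1)²·0.91 + (1)²·3.1275 + 2·(1)·(1)·0.545 = 5.1275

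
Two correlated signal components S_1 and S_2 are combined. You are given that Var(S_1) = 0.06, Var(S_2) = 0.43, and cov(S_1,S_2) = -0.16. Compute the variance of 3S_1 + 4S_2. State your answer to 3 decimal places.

3.580

Var(3S_1 + 4S_2) = (3)²·Var(S_1) + (4)²·Var(S_2) + 2·(3)·(4)·cov(S_1,S_2)
= 9·0.06 + 16·0.43 + 24·-0.16 = 3.58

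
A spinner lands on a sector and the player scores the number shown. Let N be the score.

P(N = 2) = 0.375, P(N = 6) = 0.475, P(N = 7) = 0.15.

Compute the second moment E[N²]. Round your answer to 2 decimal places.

25.95

E[N²] = (2)²(0.375) + (6)²(0.475) + (7)²(0.15) = 25.95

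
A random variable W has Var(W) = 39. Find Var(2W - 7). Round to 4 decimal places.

Var(2W - 7) = (2)²·Var(W) = 4·39 = 156

156.0000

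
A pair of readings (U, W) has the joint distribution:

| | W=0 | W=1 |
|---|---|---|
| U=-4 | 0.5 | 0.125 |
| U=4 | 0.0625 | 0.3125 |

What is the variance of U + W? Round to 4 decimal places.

17.6211

E[U] = -1,  E[W] = 0.4375,  E[UW] = 0.75
V(U) = 16 − (-1)² = 15;  V(W) = 0.4375 − (0.4375)² = 0.24609375
Cov(U,W) = 0.75 − (-1)(0.4375) = 1.1875
V(U + W) = (1)²·15 + (1)²·0.24609375 + 2·(1)·(1)·1.1875 = 17.62109375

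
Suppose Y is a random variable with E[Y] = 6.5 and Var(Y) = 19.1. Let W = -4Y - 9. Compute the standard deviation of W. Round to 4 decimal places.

17.4814

Var(-4Y - 9) = (-4)²·19.1 = 305.6
SD(W) = √305.6 ≈ 17.4814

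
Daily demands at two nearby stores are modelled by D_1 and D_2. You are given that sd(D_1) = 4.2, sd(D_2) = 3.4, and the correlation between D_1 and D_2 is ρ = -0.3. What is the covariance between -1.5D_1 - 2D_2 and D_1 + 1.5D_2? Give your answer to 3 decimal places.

-42.933

V(D_1) = (4.2)² = 17.64;  V(D_2) = (3.4)² = 11.56
Cov(D_1,D_2) = ρ·sd(D_1)·sd(D_2) = -0.3·4.2·3.4 = -4.284
Cov(-1.5D_1 - 2D_2, D_1 + 1.5D_2) = (-1.5)(1)V(D_1) + (-2)(1.5)V(D_2) + [(-1.5)(1.5) + (-2)(1)]Cov(D_1,D_2)
= -1.5·17.64 + -3·11.56 + -4.25·-4.284 = -42.933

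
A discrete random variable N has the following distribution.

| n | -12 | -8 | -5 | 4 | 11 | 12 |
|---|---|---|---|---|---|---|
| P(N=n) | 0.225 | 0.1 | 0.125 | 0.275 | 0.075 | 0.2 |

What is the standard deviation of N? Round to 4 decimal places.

9.1739

E[N] = (-12)(0.225) + (-8)(0.1) + (-5)(0.125) + (4)(0.275) + (11)(0.075) + (12)(0.2) = 0.2
E[N²] = (-12)²(0.225) + (-8)²(0.1) + (-5)²(0.125) + (4)²(0.275) + (11)²(0.075) + (12)²(0.2) = 84.2
Var(N) = E[N²] − (E[N])² = 84.2 − (0.2)² = 84.16
σ(N) = √84.16 ≈ 9.1739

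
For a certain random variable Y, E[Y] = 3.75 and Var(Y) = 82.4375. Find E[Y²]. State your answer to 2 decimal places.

E[Y²] = Var(Y) + (E[Y])² = 82.4375 + (3.75)² = 96.5

96.50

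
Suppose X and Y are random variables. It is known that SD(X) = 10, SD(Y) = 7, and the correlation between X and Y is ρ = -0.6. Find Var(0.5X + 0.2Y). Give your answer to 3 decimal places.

Var(X) = (10)² = 100;  Var(Y) = (7)² = 49
cov(X,Y) = ρ·SD(X)·SD(Y) = -0.6·10·7 = -42
Var(0.5X + 0.2Y) = (0.5)²·Var(X) + (0.2)²·Var(Y) + 2·(0.5)·(0.2)·cov(X,Y)
= 0.25·100 + 0.04·49 + 0.2·-42 = 18.56

18.560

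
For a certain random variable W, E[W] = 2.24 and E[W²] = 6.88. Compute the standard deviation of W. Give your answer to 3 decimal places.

1.365

Var(W) = 6.88 − (2.24)² = 1.8624
SD(W) = √1.8624 ≈ 1.365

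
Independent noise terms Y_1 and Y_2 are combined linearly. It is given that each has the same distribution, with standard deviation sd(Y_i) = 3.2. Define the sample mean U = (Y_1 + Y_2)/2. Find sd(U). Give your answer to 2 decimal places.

2.26

V(Y_i) = (3.2)² = 10.24
By independence, V(U) = (0.5)²V(Y_1) + (0.5)²V(Y_2)
= (0.5)²·10.24 + (0.5)²·10.24 = 5.12
sd(U) = √5.12 ≈ 2.26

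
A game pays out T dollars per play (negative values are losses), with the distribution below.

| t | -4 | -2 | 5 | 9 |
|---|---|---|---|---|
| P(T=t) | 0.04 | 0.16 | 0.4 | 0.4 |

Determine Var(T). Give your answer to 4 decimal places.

17.4656

E[T] = (-4)(0.04) + (-2)(0.16) + (5)(0.4) + (9)(0.4) = 5.12
E[T²] = (-4)²(0.04) + (-2)²(0.16) + (5)²(0.4) + (9)²(0.4) = 43.68
Var(T) = E[T²] − (E[T])² = 43.68 − (5.12)² = 17.4656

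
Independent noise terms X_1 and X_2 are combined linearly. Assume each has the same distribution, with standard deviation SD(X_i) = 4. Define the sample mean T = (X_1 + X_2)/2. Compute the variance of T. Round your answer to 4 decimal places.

8.0000

V(X_i) = (4)² = 16
By independence, V(T) = (0.5)²V(X_1) + (0.5)²V(X_2)
= (0.5)²·16 + (0.5)²·16 = 8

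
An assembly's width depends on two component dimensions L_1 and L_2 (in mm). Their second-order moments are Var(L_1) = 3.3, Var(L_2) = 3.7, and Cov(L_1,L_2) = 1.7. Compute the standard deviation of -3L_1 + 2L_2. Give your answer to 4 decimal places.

4.9092

Var(-3L_1 + 2L_2) = (-3)²·Var(L_1) + (2)²·Var(L_2) + 2·(-3)·(2)·Cov(L_1,L_2)
= 9·3.3 + 4·3.7 + -12·1.7 = 24.1
SD(-3L_1 + 2L_2) = √24.1 ≈ 4.9092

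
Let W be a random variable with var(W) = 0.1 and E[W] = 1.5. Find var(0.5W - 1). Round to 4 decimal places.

var(0.5W - 1) = (0.5)²·var(W) = 0.25·0.1 = 0.025

0.0250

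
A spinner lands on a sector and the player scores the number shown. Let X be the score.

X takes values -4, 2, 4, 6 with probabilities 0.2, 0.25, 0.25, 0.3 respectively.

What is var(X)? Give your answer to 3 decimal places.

12.750

E[X] = (-4)(0.2) + (2)(0.25) + (4)(0.25) + (6)(0.3) = 2.5
E[X²] = (-4)²(0.2) + (2)²(0.25) + (4)²(0.25) + (6)²(0.3) = 19
var(X) = E[X²] − (E[X])² = 19 − (2.5)² = 12.75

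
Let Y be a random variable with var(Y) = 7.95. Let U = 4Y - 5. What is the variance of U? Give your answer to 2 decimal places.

var(4Y - 5) = (4)²·var(Y) = 16·7.95 = 127.2

127.20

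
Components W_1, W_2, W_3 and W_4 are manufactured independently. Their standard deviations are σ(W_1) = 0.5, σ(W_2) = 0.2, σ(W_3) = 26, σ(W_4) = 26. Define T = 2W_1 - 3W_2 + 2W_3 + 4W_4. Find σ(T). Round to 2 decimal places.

116.28

var(W_1) = 0.25, var(W_2) = 0.04, var(W_3) = 676, var(W_4) = 676
By independence, var(T) = (2)²var(W_1) + (-3)²var(W_2) + (2)²var(W_3) + (4)²var(W_4)
= (2)²·0.25 + (-3)²·0.04 + (2)²·676 + (4)²·676 = 13521.36
σ(T) = √13521.36 ≈ 116.28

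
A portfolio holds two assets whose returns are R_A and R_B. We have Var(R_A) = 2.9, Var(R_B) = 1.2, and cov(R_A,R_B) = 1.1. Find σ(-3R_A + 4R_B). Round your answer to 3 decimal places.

4.347

Var(-3R_A + 4R_B) = (-3)²·Var(R_A) + (4)²·Var(R_B) + 2·(-3)·(4)·cov(R_A,R_B)
= 9·2.9 + 16·1.2 + -24·1.1 = 18.9
σ(-3R_A + 4R_B) = √18.9 ≈ 4.347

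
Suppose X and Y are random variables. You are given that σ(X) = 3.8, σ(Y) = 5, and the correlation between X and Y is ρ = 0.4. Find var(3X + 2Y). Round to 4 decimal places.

var(X) = (3.8)² = 14.44;  var(Y) = (5)² = 25
Cov(X,Y) = ρ·σ(X)·σ(Y) = 0.4·3.8·5 = 7.6
var(3X + 2Y) = (3)²·var(X) + (2)²·var(Y) + 2·(3)·(2)·Cov(X,Y)
= 9·14.44 + 4·25 + 12·7.6 = 321.16

321.1600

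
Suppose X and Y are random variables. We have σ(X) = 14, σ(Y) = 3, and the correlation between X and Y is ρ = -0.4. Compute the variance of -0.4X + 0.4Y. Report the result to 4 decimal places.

Var(X) = (14)² = 196;  Var(Y) = (3)² = 9
Cov(X,Y) = ρ·σ(X)·σ(Y) = -0.4·14·3 = -16.8
Var(-0.4X + 0.4Y) = (-0.4)²·Var(X) + (0.4)²·Var(Y) + 2·(-0.4)·(0.4)·Cov(X,Y)
= 0.16·196 + 0.16·9 + -0.32·-16.8 = 38.176

38.1760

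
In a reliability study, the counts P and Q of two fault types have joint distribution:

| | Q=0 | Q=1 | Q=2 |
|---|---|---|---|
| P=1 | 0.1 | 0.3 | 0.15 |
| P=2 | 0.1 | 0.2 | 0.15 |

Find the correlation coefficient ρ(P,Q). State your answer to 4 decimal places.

E[P] = 1.45,  E[Q] = 1.1
E[PQ] = 1.6
Cov(P,Q) = E[PQ] − E[P]E[Q] = 1.6 − (1.45)(1.1) = 0.005
V(P) = 0.2475,  V(Q) = 0.49
ρ = 0.005 / √(0.2475·0.49) ≈ 0.0144

0.0144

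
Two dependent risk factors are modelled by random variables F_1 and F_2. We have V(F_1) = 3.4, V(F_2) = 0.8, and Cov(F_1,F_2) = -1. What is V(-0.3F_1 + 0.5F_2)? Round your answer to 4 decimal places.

0.8060

V(-0.3F_1 + 0.5F_2) = (-0.3)²·V(F_1) + (0.5)²·V(F_2) + 2·(-0.3)·(0.5)·Cov(F_1,F_2)
= 0.09·3.4 + 0.25·0.8 + -0.3·-1 = 0.806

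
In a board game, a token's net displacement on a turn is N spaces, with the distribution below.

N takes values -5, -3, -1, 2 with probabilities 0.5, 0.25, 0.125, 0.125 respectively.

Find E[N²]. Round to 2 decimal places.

E[N²] = (-5)²(0.5) + (-3)²(0.25) + (-1)²(0.125) + (2)²(0.125) = 15.375

15.38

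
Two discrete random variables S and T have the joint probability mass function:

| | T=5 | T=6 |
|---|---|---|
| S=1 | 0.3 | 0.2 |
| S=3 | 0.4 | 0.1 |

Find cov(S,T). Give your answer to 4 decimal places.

E[S] = 2,  E[T] = 5.3
E[ST] = 10.5
cov(S,T) = E[ST] − E[S]E[T] = 10.5 − (2)(5.3) = -0.1

-0.1000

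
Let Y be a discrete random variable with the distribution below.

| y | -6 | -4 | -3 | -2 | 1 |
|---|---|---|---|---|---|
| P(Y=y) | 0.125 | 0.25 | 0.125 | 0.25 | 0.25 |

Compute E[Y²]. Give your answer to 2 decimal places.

10.88

E[Y²] = (-6)²(0.125) + (-4)²(0.25) + (-3)²(0.125) + (-2)²(0.25) + (1)²(0.25) = 10.875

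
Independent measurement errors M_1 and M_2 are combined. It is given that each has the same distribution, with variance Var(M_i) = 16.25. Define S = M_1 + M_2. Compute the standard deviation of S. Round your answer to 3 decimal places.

5.701

By independence, Var(S) = (1)²Var(M_1) + (1)²Var(M_2)
= (1)²·16.25 + (1)²·16.25 = 32.5
σ(S) = √32.5 ≈ 5.701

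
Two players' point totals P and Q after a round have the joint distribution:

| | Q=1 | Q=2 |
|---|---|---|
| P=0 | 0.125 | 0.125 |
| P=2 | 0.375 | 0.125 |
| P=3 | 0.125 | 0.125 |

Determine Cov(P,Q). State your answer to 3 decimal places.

E[P] = 1.75,  E[Q] = 1.375
E[PQ] = 2.375
Cov(P,Q) = E[PQ] − E[P]E[Q] = 2.375 − (1.75)(1.375) = -0.03125

-0.031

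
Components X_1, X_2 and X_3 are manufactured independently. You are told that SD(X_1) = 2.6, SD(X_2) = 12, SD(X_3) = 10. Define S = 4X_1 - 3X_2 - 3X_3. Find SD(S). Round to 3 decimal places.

Var(X_1) = 6.76, Var(X_2) = 144, Var(X_3) = 100
By independence, Var(S) = (4)²Var(X_1) + (-3)²Var(X_2) + (-3)²Var(X_3)
= (4)²·6.76 + (-3)²·144 + (-3)²·100 = 2304.16
SD(S) = √2304.16 ≈ 48.002

48.002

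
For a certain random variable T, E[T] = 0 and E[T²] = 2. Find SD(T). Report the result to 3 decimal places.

Var(T) = 2 − (0)² = 2
SD(T) = √2 ≈ 1.414

1.414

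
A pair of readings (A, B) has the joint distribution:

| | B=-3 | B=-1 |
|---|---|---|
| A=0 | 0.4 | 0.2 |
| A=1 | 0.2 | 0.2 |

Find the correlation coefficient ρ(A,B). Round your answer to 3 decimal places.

E[A] = 0.4,  E[B] = -2.2
E[AB] = -0.8
Cov(A,B) = E[AB] − E[A]E[B] = -0.8 − (0.4)(-2.2) = 0.08
var(A) = 0.24,  var(B) = 0.96
ρ = 0.08 / √(0.24·0.96) ≈ 0.167

0.167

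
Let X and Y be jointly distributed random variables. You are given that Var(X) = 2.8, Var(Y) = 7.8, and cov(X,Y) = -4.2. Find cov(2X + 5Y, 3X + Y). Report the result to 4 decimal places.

cov(2X + 5Y, 3X + Y) = (2)(3)Var(X) + (5)(1)Var(Y) + [(2)(1) + (5)(3)]cov(X,Y)
= 6·2.8 + 5·7.8 + 17·-4.2 = -15.6

-15.6000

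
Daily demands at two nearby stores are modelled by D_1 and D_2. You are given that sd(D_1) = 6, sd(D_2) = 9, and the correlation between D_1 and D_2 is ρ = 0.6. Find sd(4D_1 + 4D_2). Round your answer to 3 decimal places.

Var(D_1) = (6)² = 36;  Var(D_2) = (9)² = 81
cov(D_1,D_2) = ρ·sd(D_1)·sd(D_2) = 0.6·6·9 = 32.4
Var(4D_1 + 4D_2) = (4)²·Var(D_1) + (4)²·Var(D_2) + 2·(4)·(4)·cov(D_1,D_2)
= 16·36 + 16·81 + 32·32.4 = 2908.8
sd(4D_1 + 4D_2) = √2908.8 ≈ 53.933

53.933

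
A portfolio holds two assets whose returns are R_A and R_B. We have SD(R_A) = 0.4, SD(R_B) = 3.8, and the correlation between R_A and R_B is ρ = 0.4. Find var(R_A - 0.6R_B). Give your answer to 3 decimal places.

var(R_A) = (0.4)² = 0.16;  var(R_B) = (3.8)² = 14.44
Cov(R_A,R_B) = ρ·SD(R_A)·SD(R_B) = 0.4·0.4·3.8 = 0.608
var(R_A - 0.6R_B) = (1)²·var(R_A) + (-0.6)²·var(R_B) + 2·(1)·(-0.6)·Cov(R_A,R_B)
= 1·0.16 + 0.36·14.44 + -1.2·0.608 = 4.6288

4.629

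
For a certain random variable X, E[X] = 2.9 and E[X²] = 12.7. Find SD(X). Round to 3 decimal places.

Var(X) = 12.7 − (2.9)² = 4.29
SD(X) = √4.29 ≈ 2.071

2.071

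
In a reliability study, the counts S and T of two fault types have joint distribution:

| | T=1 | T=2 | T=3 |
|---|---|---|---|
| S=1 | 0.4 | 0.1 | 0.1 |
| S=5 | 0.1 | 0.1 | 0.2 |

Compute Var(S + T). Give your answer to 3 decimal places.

6.040

E[S] = 2.6,  E[T] = 1.8,  E[ST] = 5.4
Var(S) = 10.6 − (2.6)² = 3.84;  Var(T) = 4 − (1.8)² = 0.76
Cov(S,T) = 5.4 − (2.6)(1.8) = 0.72
Var(S + T) = (1)²·3.84 + (1)²·0.76 + 2·(1)·(1)·0.72 = 6.04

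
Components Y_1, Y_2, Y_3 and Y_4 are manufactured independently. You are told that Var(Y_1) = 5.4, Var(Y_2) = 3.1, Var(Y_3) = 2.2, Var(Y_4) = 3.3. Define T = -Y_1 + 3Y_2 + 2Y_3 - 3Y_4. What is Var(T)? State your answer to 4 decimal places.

71.8000

By independence, Var(T) = (-1)²Var(Y_1) + (3)²Var(Y_2) + (2)²Var(Y_3) + (-3)²Var(Y_4)
= (-1)²·5.4 + (3)²·3.1 + (2)²·2.2 + (-3)²·3.3 = 71.8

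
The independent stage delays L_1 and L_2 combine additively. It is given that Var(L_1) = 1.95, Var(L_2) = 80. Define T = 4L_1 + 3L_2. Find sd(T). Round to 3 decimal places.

27.408

By independence, Var(T) = (4)²Var(L_1) + (3)²Var(L_2)
= (4)²·1.95 + (3)²·80 = 751.2
sd(T) = √751.2 ≈ 27.408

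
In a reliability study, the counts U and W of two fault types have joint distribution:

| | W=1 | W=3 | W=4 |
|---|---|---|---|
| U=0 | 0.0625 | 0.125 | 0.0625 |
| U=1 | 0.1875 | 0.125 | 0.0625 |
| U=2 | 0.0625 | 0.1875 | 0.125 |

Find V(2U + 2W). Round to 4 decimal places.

8.7500

E[U] = 1.125,  E[W] = 2.625,  E[UW] = 3.0625
V(U) = 1.875 − (1.125)² = 0.609375;  V(W) = 8.25 − (2.625)² = 1.359375
cov(U,W) = 3.0625 − (1.125)(2.625) = 0.109375
V(2U + 2W) = (2)²·0.609375 + (2)²·1.359375 + 2·(2)·(2)·0.109375 = 8.75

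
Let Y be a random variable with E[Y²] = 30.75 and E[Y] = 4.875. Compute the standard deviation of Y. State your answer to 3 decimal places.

Var(Y) = 30.75 − (4.875)² = 6.984375
SD(Y) = √6.984375 ≈ 2.643

2.643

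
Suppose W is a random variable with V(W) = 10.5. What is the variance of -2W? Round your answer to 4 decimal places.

V(-2W) = (-2)²·V(W) = 4·10.5 = 42

42.0000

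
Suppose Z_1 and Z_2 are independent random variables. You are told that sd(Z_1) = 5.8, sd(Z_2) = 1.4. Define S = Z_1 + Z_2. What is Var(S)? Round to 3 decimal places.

Var(Z_1) = 33.64, Var(Z_2) = 1.96
By independence, Var(S) = (1)²Var(Z_1) + (1)²Var(Z_2)
= (1)²·33.64 + (1)²·1.96 = 35.6

35.600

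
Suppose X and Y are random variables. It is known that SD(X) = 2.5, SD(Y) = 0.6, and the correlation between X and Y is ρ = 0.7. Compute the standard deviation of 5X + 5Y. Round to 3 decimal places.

14.756

V(X) = (2.5)² = 6.25;  V(Y) = (0.6)² = 0.36
Cov(X,Y) = ρ·SD(X)·SD(Y) = 0.7·2.5·0.6 = 1.05
V(5X + 5Y) = (5)²·V(X) + (5)²·V(Y) + 2·(5)·(5)·Cov(X,Y)
= 25·6.25 + 25·0.36 + 50·1.05 = 217.75
SD(5X + 5Y) = √217.75 ≈ 14.756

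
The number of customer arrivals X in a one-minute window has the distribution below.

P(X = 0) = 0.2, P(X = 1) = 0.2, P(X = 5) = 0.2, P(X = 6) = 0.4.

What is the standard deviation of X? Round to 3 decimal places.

E[X] = (0)(0.2) + (1)(0.2) + (5)(0.2) + (6)(0.4) = 3.6
E[X²] = (0)²(0.2) + (1)²(0.2) + (5)²(0.2) + (6)²(0.4) = 19.6
Var(X) = E[X²] − (E[X])² = 19.6 − (3.6)² = 6.64
SD(X) = √6.64 ≈ 2.577

2.577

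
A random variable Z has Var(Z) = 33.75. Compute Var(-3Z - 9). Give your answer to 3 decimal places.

Var(-3Z - 9) = (-3)²·Var(Z) = 9·33.75 = 303.75

303.750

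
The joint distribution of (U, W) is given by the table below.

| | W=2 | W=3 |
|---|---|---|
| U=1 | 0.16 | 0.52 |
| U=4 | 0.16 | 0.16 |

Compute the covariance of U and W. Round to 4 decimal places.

E[U] = 1.96,  E[W] = 2.68
E[UW] = 5.08
Cov(U,W) = E[UW] − E[U]E[W] = 5.08 − (1.96)(2.68) = -0.1728

-0.1728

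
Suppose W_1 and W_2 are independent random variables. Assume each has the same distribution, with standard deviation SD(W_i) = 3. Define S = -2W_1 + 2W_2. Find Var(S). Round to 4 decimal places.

Var(W_i) = (3)² = 9
By independence, Var(S) = (-2)²Var(W_1) + (2)²Var(W_2)
= (-2)²·9 + (2)²·9 = 72

72.0000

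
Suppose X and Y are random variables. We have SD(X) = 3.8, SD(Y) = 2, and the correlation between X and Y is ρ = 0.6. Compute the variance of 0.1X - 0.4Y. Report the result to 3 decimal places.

Var(X) = (3.8)² = 14.44;  Var(Y) = (2)² = 4
cov(X,Y) = ρ·SD(X)·SD(Y) = 0.6·3.8·2 = 4.56
Var(0.1X - 0.4Y) = (0.1)²·Var(X) + (-0.4)²·Var(Y) + 2·(0.1)·(-0.4)·cov(X,Y)
= 0.01·14.44 + 0.16·4 + -0.08·4.56 = 0.4196

0.420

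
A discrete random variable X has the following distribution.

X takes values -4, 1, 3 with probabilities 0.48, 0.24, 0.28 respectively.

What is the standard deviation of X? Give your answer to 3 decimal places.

3.120

E[X] = (-4)(0.48) + (1)(0.24) + (3)(0.28) = -0.84
E[X²] = (-4)²(0.48) + (1)²(0.24) + (3)²(0.28) = 10.44
Var(X) = E[X²] − (E[X])² = 10.44 − (-0.84)² = 9.7344
sd(X) = √9.7344 ≈ 3.120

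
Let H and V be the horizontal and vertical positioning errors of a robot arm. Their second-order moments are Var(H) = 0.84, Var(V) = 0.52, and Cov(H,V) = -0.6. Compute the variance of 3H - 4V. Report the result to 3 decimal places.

30.280

Var(3H - 4V) = (3)²·Var(H) + (-4)²·Var(V) + 2·(3)·(-4)·Cov(H,V)
= 9·0.84 + 16·0.52 + -24·-0.6 = 30.28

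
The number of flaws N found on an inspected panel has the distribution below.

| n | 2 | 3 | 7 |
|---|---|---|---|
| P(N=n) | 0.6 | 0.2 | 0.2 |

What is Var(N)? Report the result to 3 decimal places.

E[N] = (2)(0.6) + (3)(0.2) + (7)(0.2) = 3.2
E[N²] = (2)²(0.6) + (3)²(0.2) + (7)²(0.2) = 14
Var(N) = E[N²] − (E[N])² = 14 − (3.2)² = 3.76

3.760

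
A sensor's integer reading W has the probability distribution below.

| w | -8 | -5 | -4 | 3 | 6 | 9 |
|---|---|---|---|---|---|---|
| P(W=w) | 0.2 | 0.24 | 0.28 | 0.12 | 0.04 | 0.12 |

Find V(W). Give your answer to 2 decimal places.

E[W] = (-8)(0.2) + (-5)(0.24) + (-4)(0.28) + (3)(0.12) + (6)(0.04) + (9)(0.12) = -2.24
E[W²] = (-8)²(0.2) + (-5)²(0.24) + (-4)²(0.28) + (3)²(0.12) + (6)²(0.04) + (9)²(0.12) = 35.52
V(W) = E[W²] − (E[W])² = 35.52 − (-2.24)² = 30.5024

30.50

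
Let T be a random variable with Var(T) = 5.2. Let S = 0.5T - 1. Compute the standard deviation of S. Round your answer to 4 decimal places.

1.1402

Var(0.5T - 1) = (0.5)²·5.2 = 1.3
sd(S) = √1.3 ≈ 1.1402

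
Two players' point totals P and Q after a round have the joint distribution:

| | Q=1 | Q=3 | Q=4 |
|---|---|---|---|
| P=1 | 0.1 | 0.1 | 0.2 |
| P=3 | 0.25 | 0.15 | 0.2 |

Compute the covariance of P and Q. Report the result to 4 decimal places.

E[P] = 2.2,  E[Q] = 2.7
E[PQ] = 5.7
cov(P,Q) = E[PQ] − E[P]E[Q] = 5.7 − (2.2)(2.7) = -0.24

-0.2400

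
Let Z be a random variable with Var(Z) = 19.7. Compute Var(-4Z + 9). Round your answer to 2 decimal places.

Var(-4Z + 9) = (-4)²·Var(Z) = 16·19.7 = 315.2

315.20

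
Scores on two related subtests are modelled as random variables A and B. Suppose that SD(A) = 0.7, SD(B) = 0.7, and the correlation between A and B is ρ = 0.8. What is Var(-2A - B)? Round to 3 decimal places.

Var(A) = (0.7)² = 0.49;  Var(B) = (0.7)² = 0.49
Cov(A,B) = ρ·SD(A)·SD(B) = 0.8·0.7·0.7 = 0.392
Var(-2A - B) = (-2)²·Var(A) + (-1)²·Var(B) + 2·(-2)·(-1)·Cov(A,B)
= 4·0.49 + 1·0.49 + 4·0.392 = 4.018

4.018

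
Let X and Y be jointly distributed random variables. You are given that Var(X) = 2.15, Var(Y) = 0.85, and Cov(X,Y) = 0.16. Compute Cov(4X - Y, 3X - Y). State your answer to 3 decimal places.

Cov(4X - Y, 3X - Y) = (4)(3)Var(X) + (-1)(-1)Var(Y) + [(4)(-1) + (-1)(3)]Cov(X,Y)
= 12·2.15 + 1·0.85 + -7·0.16 = 25.53

25.530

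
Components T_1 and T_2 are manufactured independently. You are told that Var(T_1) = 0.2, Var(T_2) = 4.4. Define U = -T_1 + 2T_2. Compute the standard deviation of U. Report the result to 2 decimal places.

By independence, Var(U) = (-1)²Var(T_1) + (2)²Var(T_2)
= (-1)²·0.2 + (2)²·4.4 = 17.8
SD(U) = √17.8 ≈ 4.22

4.22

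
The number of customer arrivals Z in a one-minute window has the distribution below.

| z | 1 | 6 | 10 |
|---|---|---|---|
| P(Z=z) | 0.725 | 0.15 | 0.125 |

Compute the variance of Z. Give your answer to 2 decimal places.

E[Z] = (1)(0.725) + (6)(0.15) + (10)(0.125) = 2.875
E[Z²] = (1)²(0.725) + (6)²(0.15) + (10)²(0.125) = 18.625
Var(Z) = E[Z²] − (E[Z])² = 18.625 − (2.875)² = 10.359375

10.36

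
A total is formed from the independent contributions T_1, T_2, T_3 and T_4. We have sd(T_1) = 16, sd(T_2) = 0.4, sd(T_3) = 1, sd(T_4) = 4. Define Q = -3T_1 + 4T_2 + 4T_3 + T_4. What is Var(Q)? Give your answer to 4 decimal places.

Var(T_1) = 256, Var(T_2) = 0.16, Var(T_3) = 1, Var(T_4) = 16
By independence, Var(Q) = (-3)²Var(T_1) + (4)²Var(T_2) + (4)²Var(T_3) + (1)²Var(T_4)
= (-3)²·256 + (4)²·0.16 + (4)²·1 + (1)²·16 = 2338.56

2338.5600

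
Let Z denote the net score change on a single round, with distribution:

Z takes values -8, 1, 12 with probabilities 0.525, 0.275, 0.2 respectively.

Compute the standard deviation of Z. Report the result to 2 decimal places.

E[Z] = (-8)(0.525) + (1)(0.275) + (12)(0.2) = -1.525
E[Z²] = (-8)²(0.525) + (1)²(0.275) + (12)²(0.2) = 62.675
Var(Z) = E[Z²] − (E[Z])² = 62.675 − (-1.525)² = 60.349375
SD(Z) = √60.349375 ≈ 7.77

7.77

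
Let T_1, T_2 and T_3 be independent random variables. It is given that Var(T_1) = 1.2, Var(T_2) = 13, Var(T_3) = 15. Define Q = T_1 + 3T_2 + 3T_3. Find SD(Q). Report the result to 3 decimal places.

By independence, Var(Q) = (1)²Var(T_1) + (3)²Var(T_2) + (3)²Var(T_3)
= (1)²·1.2 + (3)²·13 + (3)²·15 = 253.2
SD(Q) = √253.2 ≈ 15.912

15.912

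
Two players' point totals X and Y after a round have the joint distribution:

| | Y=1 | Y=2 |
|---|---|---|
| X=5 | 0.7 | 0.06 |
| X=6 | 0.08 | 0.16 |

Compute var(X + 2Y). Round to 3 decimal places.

1.298

E[X] = 5.24,  E[Y] = 1.22,  E[XY] = 6.5
var(X) = 27.64 − (5.24)² = 0.1824;  var(Y) = 1.66 − (1.22)² = 0.1716
cov(X,Y) = 6.5 − (5.24)(1.22) = 0.1072
var(X + 2Y) = (1)²·0.1824 + (2)²·0.1716 + 2·(1)·(2)·0.1072 = 1.2976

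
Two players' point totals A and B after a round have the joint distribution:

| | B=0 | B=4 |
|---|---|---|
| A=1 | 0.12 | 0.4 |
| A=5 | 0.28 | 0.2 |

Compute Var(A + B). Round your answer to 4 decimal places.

5.0176

E[A] = 2.92,  E[B] = 2.4,  E[AB] = 5.6
Var(A) = 12.52 − (2.92)² = 3.9936;  Var(B) = 9.6 − (2.4)² = 3.84
Cov(A,B) = 5.6 − (2.92)(2.4) = -1.408
Var(A + B) = (1)²·3.9936 + (1)²·3.84 + 2·(1)·(1)·-1.408 = 5.0176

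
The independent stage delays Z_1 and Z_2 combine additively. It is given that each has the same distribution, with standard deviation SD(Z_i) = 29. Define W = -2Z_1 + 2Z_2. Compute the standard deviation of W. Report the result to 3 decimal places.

V(Z_i) = (29)² = 841
By independence, V(W) = (-2)²V(Z_1) + (2)²V(Z_2)
= (-2)²·841 + (2)²·841 = 6728
SD(W) = √6728 ≈ 82.024

82.024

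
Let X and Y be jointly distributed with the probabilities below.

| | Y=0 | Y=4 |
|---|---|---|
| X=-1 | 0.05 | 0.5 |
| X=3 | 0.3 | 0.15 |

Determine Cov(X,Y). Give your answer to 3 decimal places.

E[X] = 0.8,  E[Y] = 2.6
E[XY] = -0.2
Cov(X,Y) = E[XY] − E[X]E[Y] = -0.2 − (0.8)(2.6) = -2.28

-2.280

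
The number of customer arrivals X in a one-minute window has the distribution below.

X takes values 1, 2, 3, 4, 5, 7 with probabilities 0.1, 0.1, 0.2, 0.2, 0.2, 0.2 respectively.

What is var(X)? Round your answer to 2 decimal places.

3.49

E[X] = (1)(0.1) + (2)(0.1) + (3)(0.2) + (4)(0.2) + (5)(0.2) + (7)(0.2) = 4.1
E[X²] = (1)²(0.1) + (2)²(0.1) + (3)²(0.2) + (4)²(0.2) + (5)²(0.2) + (7)²(0.2) = 20.3
var(X) = E[X²] − (E[X])² = 20.3 − (4.1)² = 3.49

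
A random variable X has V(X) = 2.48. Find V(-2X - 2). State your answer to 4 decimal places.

V(-2X - 2) = (-2)²·V(X) = 4·2.48 = 9.92

9.9200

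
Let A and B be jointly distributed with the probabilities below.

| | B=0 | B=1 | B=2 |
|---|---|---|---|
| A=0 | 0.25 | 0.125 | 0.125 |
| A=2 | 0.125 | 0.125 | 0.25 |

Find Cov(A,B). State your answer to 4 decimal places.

E[A] = 1,  E[B] = 1
E[AB] = 1.25
Cov(A,B) = E[AB] − E[A]E[B] = 1.25 − (1)(1) = 0.25

0.2500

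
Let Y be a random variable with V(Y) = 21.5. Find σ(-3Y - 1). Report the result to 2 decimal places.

V(-3Y - 1) = (-3)²·21.5 = 193.5
σ(-3Y - 1) = √193.5 ≈ 13.91

13.91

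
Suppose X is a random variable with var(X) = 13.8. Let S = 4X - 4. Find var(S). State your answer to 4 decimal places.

var(4X - 4) = (4)²·var(X) = 16·13.8 = 220.8

220.8000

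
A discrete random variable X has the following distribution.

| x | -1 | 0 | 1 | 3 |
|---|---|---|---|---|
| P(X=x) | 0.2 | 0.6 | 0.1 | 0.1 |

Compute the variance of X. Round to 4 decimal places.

1.1600

E[X] = (-1)(0.2) + (0)(0.6) + (1)(0.1) + (3)(0.1) = 0.2
E[X²] = (-1)²(0.2) + (0)²(0.6) + (1)²(0.1) + (3)²(0.1) = 1.2
Var(X) = E[X²] − (E[X])² = 1.2 − (0.2)² = 1.16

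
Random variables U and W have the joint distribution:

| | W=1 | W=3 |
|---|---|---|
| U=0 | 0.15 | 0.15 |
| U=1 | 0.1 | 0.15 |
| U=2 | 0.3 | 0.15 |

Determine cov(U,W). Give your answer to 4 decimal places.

-0.1350

E[U] = 1.15,  E[W] = 1.9
E[UW] = 2.05
cov(U,W) = E[UW] − E[U]E[W] = 2.05 − (1.15)(1.9) = -0.135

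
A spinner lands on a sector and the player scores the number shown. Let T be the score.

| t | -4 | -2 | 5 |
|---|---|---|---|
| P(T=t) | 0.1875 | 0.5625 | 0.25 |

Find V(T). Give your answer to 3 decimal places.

11.109

E[T] = (-4)(0.1875) + (-2)(0.5625) + (5)(0.25) = -0.625
E[T²] = (-4)²(0.1875) + (-2)²(0.5625) + (5)²(0.25) = 11.5
V(T) = E[T²] − (E[T])² = 11.5 − (-0.625)² = 11.109375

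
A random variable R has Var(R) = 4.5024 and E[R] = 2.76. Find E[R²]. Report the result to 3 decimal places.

12.120

E[R²] = Var(R) + (E[R])² = 4.5024 + (2.76)² = 12.12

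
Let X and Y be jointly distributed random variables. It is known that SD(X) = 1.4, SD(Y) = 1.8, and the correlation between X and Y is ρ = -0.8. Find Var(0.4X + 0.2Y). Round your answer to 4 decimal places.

Var(X) = (1.4)² = 1.96;  Var(Y) = (1.8)² = 3.24
cov(X,Y) = ρ·SD(X)·SD(Y) = -0.8·1.4·1.8 = -2.016
Var(0.4X + 0.2Y) = (0.4)²·Var(X) + (0.2)²·Var(Y) + 2·(0.4)·(0.2)·cov(X,Y)
= 0.16·1.96 + 0.04·3.24 + 0.16·-2.016 = 0.12064

0.1206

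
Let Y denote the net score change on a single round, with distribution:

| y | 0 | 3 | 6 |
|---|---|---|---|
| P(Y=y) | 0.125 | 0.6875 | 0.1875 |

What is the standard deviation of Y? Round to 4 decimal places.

E[Y] = (0)(0.125) + (3)(0.6875) + (6)(0.1875) = 3.1875
E[Y²] = (0)²(0.125) + (3)²(0.6875) + (6)²(0.1875) = 12.9375
Var(Y) = E[Y²] − (E[Y])² = 12.9375 − (3.1875)² = 2.77734375
sd(Y) = √2.77734375 ≈ 1.6665

1.6665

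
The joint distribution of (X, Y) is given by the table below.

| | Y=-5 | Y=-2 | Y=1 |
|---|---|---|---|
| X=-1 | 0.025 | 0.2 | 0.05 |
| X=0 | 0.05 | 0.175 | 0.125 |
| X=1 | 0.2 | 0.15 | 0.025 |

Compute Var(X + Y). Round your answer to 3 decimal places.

3.709

E[X] = 0.1,  E[Y] = -2.225,  E[XY] = -0.8
Var(X) = 0.65 − (0.1)² = 0.64;  Var(Y) = 9.175 − (-2.225)² = 4.224375
Cov(X,Y) = -0.8 − (0.1)(-2.225) = -0.5775
Var(X + Y) = (1)²·0.64 + (1)²·4.224375 + 2·(1)·(1)·-0.5775 = 3.709375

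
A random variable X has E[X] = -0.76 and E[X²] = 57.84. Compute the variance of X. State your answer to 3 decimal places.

Var(X) = 57.84 − (-0.76)² = 57.2624

57.262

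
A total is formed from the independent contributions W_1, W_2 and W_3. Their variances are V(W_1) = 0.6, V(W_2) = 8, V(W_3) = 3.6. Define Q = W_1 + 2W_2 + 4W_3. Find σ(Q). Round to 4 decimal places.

9.4974

By independence, V(Q) = (1)²V(W_1) + (2)²V(W_2) + (4)²V(W_3)
= (1)²·0.6 + (2)²·8 + (4)²·3.6 = 90.2
σ(Q) = √90.2 ≈ 9.4974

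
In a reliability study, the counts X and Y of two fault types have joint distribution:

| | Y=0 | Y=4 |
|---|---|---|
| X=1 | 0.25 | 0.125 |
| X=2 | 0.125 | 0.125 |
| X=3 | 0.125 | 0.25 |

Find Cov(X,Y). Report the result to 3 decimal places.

E[X] = 2,  E[Y] = 2
E[XY] = 4.5
Cov(X,Y) = E[XY] − E[X]E[Y] = 4.5 − (2)(2) = 0.5

0.500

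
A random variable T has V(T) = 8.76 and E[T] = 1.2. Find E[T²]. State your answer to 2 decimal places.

10.20

E[T²] = V(T) + (E[T])² = 8.76 + (1.2)² = 10.2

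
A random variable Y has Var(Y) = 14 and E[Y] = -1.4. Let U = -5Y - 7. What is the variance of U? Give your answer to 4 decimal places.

350.0000

Var(-5Y - 7) = (-5)²·Var(Y) = 25·14 = 350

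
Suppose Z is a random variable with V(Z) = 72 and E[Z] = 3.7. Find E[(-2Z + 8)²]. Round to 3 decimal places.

E[-2Z + 8] = -2·3.7 + 8 = 0.6
V(-2Z + 8) = (-2)²·72 = 288
E[(-2Z + 8)²] = V((-2Z + 8)) + (E[(-2Z + 8)])² = 288 + (0.6)² = 288.36

288.360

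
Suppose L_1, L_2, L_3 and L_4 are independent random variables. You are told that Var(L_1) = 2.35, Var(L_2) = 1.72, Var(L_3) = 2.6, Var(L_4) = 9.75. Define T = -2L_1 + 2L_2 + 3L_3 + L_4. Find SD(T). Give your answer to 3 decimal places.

By independence, Var(T) = (-2)²Var(L_1) + (2)²Var(L_2) + (3)²Var(L_3) + (1)²Var(L_4)
= (-2)²·2.35 + (2)²·1.72 + (3)²·2.6 + (1)²·9.75 = 49.43
SD(T) = √49.43 ≈ 7.031

7.031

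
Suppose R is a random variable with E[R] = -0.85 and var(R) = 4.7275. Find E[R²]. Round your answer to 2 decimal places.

5.45

E[R²] = var(R) + (E[R])² = 4.7275 + (-0.85)² = 5.45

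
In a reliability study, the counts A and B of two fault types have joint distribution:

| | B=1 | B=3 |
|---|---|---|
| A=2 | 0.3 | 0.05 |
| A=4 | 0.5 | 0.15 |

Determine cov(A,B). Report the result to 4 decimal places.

0.0800

E[A] = 3.3,  E[B] = 1.4
E[AB] = 4.7
cov(A,B) = E[AB] − E[A]E[B] = 4.7 − (3.3)(1.4) = 0.08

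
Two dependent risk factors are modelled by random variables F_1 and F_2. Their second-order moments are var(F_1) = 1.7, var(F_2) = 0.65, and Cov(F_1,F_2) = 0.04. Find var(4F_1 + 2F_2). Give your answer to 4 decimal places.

var(4F_1 + 2F_2) = (4)²·var(F_1) + (2)²·var(F_2) + 2·(4)·(2)·Cov(F_1,F_2)
= 16·1.7 + 4·0.65 + 16·0.04 = 30.44

30.4400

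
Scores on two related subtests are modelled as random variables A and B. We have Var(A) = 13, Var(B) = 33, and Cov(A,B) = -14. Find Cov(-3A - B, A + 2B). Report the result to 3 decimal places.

-7.000

Cov(-3A - B, A + 2B) = (-3)(1)Var(A) + (-1)(2)Var(B) + [(-3)(2) + (-1)(1)]Cov(A,B)
= -3·13 + -2·33 + -7·-14 = -7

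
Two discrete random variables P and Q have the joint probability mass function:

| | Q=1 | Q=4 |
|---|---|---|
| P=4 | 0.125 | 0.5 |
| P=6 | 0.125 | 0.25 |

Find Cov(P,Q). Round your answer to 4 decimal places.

-0.1875

E[P] = 4.75,  E[Q] = 3.25
E[PQ] = 15.25
Cov(P,Q) = E[PQ] − E[P]E[Q] = 15.25 − (4.75)(3.25) = -0.1875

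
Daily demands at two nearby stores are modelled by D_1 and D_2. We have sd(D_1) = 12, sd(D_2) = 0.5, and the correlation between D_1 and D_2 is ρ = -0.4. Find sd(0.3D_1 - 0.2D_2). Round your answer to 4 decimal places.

3.6412

var(D_1) = (12)² = 144;  var(D_2) = (0.5)² = 0.25
Cov(D_1,D_2) = ρ·sd(D_1)·sd(D_2) = -0.4·12·0.5 = -2.4
var(0.3D_1 - 0.2D_2) = (0.3)²·var(D_1) + (-0.2)²·var(D_2) + 2·(0.3)·(-0.2)·Cov(D_1,D_2)
= 0.09·144 + 0.04·0.25 + -0.12·-2.4 = 13.258
sd(0.3D_1 - 0.2D_2) = √13.258 ≈ 3.6412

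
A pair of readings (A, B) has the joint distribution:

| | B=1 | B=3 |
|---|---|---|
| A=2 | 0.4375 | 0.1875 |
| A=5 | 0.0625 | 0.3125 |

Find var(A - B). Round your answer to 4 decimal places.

E[A] = 3.125,  E[B] = 2,  E[AB] = 7
var(A) = 11.875 − (3.125)² = 2.109375;  var(B) = 5 − (2)² = 1
Cov(A,B) = 7 − (3.125)(2) = 0.75
var(A - B) = (1)²·2.109375 + (-1)²·1 + 2·(1)·(-1)·0.75 = 1.609375

1.6094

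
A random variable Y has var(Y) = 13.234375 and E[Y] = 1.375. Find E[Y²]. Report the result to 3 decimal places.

E[Y²] = var(Y) + (E[Y])² = 13.234375 + (1.375)² = 15.125

15.125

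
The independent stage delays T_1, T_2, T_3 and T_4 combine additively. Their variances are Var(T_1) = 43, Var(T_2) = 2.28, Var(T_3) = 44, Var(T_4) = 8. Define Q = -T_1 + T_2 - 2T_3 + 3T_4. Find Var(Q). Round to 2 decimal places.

By independence, Var(Q) = (-1)²Var(T_1) + (1)²Var(T_2) + (-2)²Var(T_3) + (3)²Var(T_4)
= (-1)²·43 + (1)²·2.28 + (-2)²·44 + (3)²·8 = 293.28

293.28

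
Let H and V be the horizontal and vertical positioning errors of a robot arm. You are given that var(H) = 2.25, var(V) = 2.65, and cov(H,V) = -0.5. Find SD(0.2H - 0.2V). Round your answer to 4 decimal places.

var(0.2H - 0.2V) = (0.2)²·var(H) + (-0.2)²·var(V) + 2·(0.2)·(-0.2)·cov(H,V)
= 0.04·2.25 + 0.04·2.65 + -0.08·-0.5 = 0.236
SD(0.2H - 0.2V) = √0.236 ≈ 0.4858

0.4858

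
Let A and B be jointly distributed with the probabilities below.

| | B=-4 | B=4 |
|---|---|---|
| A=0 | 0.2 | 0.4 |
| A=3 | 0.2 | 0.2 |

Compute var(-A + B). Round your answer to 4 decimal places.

19.4400

E[A] = 1.2,  E[B] = 0.8,  E[AB] = 0
var(A) = 3.6 − (1.2)² = 2.16;  var(B) = 16 − (0.8)² = 15.36
Cov(A,B) = 0 − (1.2)(0.8) = -0.96
var(-A + B) = (-1)²·2.16 + (1)²·15.36 + 2·(-1)·(1)·-0.96 = 19.44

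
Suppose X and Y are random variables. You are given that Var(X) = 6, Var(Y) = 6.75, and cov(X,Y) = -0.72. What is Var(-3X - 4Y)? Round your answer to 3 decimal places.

144.720

Var(-3X - 4Y) = (-3)²·Var(X) + (-4)²·Var(Y) + 2·(-3)·(-4)·cov(X,Y)
= 9·6 + 16·6.75 + 24·-0.72 = 144.72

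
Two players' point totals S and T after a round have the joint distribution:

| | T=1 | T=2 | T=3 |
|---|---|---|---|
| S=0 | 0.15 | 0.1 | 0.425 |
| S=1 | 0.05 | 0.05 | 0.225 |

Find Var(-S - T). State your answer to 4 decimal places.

0.9244

E[S] = 0.325,  E[T] = 2.45,  E[ST] = 0.825
Var(S) = 0.325 − (0.325)² = 0.219375;  Var(T) = 6.65 − (2.45)² = 0.6475
cov(S,T) = 0.825 − (0.325)(2.45) = 0.02875
Var(-S - T) = (-1)²·0.219375 + (-1)²·0.6475 + 2·(-1)·(-1)·0.02875 = 0.924375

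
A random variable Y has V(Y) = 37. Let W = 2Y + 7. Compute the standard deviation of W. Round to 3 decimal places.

12.166

V(2Y + 7) = (2)²·37 = 148
SD(W) = √148 ≈ 12.166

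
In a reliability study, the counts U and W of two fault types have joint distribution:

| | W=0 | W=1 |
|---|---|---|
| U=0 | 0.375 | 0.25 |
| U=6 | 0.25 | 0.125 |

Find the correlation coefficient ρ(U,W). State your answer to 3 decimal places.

E[U] = 2.25,  E[W] = 0.375
E[UW] = 0.75
cov(U,W) = E[UW] − E[U]E[W] = 0.75 − (2.25)(0.375) = -0.09375
var(U) = 8.4375,  var(W) = 0.234375
ρ = -0.09375 / √(8.4375·0.234375) ≈ -0.067

-0.067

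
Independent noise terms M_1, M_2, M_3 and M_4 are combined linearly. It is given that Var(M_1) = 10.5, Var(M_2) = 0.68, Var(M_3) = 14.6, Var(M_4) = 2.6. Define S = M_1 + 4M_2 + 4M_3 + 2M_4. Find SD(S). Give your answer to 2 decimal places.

16.29

By independence, Var(S) = (1)²Var(M_1) + (4)²Var(M_2) + (4)²Var(M_3) + (2)²Var(M_4)
= (1)²·10.5 + (4)²·0.68 + (4)²·14.6 + (2)²·2.6 = 265.38
SD(S) = √265.38 ≈ 16.29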